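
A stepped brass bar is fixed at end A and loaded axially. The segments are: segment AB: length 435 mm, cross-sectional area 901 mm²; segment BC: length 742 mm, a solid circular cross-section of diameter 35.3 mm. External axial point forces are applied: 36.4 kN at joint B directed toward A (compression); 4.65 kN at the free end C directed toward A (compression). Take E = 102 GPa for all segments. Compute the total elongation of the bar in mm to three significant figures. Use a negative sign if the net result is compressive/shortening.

Internal axial forces (sectioning from the free end, tension +): N_BC = -4.65 kN, N_AB = -41.05 kN.
A_BC = 978.7 mm².
δ_AB = -41050·435/(901·102000) = -0.1943 mm
δ_BC = -4650·742/(978.7·102000) = -0.03456 mm
δ = Σδ_i = -0.2289 mm.

-0.229 mm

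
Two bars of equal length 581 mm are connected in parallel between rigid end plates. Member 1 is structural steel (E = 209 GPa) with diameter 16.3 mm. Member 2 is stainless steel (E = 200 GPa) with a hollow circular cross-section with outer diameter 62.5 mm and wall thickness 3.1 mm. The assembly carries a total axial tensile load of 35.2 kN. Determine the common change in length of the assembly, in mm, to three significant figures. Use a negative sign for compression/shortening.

0.128 mm

A_1 = 208.7 mm².
A_2 = 578.5 mm².
Equal strain + equilibrium ⇒ each member carries load in proportion to AE: A₁E₁ = 43610000 N, A₂E₂ = 115700000 N, ΣAE = 159300000 N.
δ = PL/ΣAE = 35200·581/159300000 = 0.1284 mm.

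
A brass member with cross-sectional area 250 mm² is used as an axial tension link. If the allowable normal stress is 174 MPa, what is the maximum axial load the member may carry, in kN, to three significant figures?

P_max = σ_allow · A = 174 · 250 = 43500 N = 43.5 kN.

43.5 kN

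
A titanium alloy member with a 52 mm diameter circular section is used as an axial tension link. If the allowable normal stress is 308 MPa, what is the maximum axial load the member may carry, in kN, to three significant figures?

A = 2124 mm².
P_max = σ_allow · A = 308 · 2124 = 654100 N = 654.1 kN.

654 kN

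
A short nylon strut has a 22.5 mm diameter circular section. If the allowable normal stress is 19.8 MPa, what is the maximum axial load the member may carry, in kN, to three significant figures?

A = 397.6 mm².
P_max = σ_allow · A = 19.8 · 397.6 = 7873 N = 7.873 kN.

7.87 kN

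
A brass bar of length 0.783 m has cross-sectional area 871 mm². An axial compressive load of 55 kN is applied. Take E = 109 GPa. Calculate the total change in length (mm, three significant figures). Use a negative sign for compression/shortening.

-0.454 mm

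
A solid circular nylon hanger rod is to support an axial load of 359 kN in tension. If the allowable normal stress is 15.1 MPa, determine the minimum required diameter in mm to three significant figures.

174 mm

Required area A ≥ P/σ_allow = 359000/15.1 = 23770 mm².
For a solid circular section, d ≥ √(4A/π) = 174 mm.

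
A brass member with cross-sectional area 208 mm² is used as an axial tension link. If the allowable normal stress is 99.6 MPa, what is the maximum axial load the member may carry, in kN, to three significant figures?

P_max = σ_allow · A = 99.6 · 208 = 20720 N = 20.72 kN.

20.7 kN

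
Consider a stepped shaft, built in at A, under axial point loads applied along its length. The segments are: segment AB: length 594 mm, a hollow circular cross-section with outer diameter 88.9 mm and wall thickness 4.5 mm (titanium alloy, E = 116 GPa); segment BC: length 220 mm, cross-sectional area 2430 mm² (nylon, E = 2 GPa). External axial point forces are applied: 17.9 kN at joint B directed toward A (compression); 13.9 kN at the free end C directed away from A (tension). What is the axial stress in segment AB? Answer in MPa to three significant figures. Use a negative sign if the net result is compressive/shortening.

Internal axial forces (sectioning from the free end, tension +): N_BC = 13.9 kN, N_AB = -4 kN.
A_AB = 1193 mm².
σ_AB = N_AB/A_AB = -4000/1193 = -3.352 MPa.

-3.35 MPa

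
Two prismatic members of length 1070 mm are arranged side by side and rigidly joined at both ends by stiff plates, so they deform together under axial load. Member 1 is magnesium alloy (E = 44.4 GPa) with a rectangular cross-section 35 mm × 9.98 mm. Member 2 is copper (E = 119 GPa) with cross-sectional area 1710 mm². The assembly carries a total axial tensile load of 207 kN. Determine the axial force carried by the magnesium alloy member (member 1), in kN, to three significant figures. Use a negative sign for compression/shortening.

14.7 kN

A_1 = 349.3 mm².
Equal strain + equilibrium ⇒ each member carries load in proportion to AE: A₁E₁ = 15510000 N, A₂E₂ = 203500000 N, ΣAE = 219000000 N.
F₁ = P·A₁E₁/ΣAE = 207000·15510000/219000000 = 14660 N.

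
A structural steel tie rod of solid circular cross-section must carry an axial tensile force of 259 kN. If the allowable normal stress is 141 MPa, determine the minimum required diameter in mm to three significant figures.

48.4 mm

Required area A ≥ P/σ_allow = 259000/141 = 1837 mm².
For a solid circular section, d ≥ √(4A/π) = 48.36 mm.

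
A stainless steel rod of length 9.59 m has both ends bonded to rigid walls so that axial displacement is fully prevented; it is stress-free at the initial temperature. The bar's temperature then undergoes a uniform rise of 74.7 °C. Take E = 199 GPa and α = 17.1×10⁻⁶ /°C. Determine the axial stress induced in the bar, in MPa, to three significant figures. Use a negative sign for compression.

Free thermal expansion αLΔT = 17.1e-6 · 9590 · 74.7 = 12.25 mm.
The walls impose strain ε = −(12.25)/9590 = -1.2774e-03; σ = Eε = 199000 · -1.2774e-03 = -254.2 MPa.

-254 MPa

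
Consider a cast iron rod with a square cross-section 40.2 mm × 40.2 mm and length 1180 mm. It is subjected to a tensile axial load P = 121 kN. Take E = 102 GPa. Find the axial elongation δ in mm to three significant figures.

0.866 mm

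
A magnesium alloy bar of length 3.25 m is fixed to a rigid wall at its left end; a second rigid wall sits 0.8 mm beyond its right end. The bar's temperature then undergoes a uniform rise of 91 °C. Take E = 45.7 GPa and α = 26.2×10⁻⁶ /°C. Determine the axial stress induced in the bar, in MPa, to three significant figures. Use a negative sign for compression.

-97.7 MPa

Free thermal expansion αLΔT = 26.2e-6 · 3250 · 91 = 7.749 mm.
The walls engage after the gap closes; constrained expansion = 7.749 − 0.8 = 6.949 mm.
The walls impose strain ε = −(6.949)/3250 = -2.1380e-03; σ = Eε = 45700 · -2.1380e-03 = -97.71 MPa.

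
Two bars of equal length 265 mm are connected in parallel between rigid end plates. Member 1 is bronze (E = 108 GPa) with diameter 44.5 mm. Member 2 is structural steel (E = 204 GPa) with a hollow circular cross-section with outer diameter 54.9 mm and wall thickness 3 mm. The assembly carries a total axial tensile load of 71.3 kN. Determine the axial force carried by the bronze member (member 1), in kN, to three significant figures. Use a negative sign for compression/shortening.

A_1 = 1555 mm².
A_2 = 489.1 mm².
Equal strain + equilibrium ⇒ each member carries load in proportion to AE: A₁E₁ = 168000000 N, A₂E₂ = 99790000 N, ΣAE = 267800000 N.
F₁ = P·A₁E₁/ΣAE = 71300·168000000/267800000 = 44730 N.

44.7 kN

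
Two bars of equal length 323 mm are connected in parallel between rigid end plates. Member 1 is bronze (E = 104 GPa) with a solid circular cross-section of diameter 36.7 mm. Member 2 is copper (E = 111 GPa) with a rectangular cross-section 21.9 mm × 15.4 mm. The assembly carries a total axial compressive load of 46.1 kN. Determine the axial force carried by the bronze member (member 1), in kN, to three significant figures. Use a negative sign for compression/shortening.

A_1 = 1058 mm².
A_2 = 337.3 mm².
Equal strain + equilibrium ⇒ each member carries load in proportion to AE: A₁E₁ = 110000000 N, A₂E₂ = 37440000 N, ΣAE = 147500000 N.
F₁ = P·A₁E₁/ΣAE = -46100·110000000/147500000 = -34400 N.

-34.4 kN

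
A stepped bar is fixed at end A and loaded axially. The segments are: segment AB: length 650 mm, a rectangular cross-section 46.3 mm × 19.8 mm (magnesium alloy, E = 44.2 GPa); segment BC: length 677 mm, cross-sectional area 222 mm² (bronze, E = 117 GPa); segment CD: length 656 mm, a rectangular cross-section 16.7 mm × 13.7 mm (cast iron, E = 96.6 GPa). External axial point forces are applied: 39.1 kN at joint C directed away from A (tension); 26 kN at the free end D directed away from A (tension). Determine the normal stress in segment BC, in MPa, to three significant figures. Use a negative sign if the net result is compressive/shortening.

Internal axial forces (sectioning from the free end, tension +): N_CD = 26 kN, N_BC = 65.1 kN, N_AB = 65.1 kN.
σ_BC = N_BC/A_BC = 65100/222 = 293.2 MPa.

293 MPa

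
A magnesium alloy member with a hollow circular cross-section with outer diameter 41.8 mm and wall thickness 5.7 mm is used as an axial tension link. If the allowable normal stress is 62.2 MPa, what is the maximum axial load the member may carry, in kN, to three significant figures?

A = 646.4 mm².
P_max = σ_allow · A = 62.2 · 646.4 = 40210 N = 40.21 kN.

40.2 kN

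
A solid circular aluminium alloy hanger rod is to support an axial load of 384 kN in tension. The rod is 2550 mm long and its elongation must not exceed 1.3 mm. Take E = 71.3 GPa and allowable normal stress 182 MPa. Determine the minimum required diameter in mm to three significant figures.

Required area A ≥ P/σ_allow = 384000/182 = 2110 mm².
For a solid circular section, d ≥ √(4A/π) = 51.83 mm.
Elongation limit: A ≥ PL/(Eδ_allow) = 384000·2550/(71300·1.3) = 10560 mm² ⇒ d ≥ 116 mm.
The elongation limit governs.

116 mm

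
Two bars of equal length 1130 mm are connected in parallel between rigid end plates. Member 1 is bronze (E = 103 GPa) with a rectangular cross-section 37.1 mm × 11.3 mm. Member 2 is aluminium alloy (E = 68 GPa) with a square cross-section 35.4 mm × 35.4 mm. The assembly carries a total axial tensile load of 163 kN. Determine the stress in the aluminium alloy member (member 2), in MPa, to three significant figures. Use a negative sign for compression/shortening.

A_1 = 419.2 mm².
A_2 = 1253 mm².
Equal strain + equilibrium ⇒ each member carries load in proportion to AE: A₁E₁ = 43180000 N, A₂E₂ = 85210000 N, ΣAE = 128400000 N.
σ₂ = P·E₂/ΣAE = 163000·68000/128400000 = 86.33 MPa.

86.3 MPa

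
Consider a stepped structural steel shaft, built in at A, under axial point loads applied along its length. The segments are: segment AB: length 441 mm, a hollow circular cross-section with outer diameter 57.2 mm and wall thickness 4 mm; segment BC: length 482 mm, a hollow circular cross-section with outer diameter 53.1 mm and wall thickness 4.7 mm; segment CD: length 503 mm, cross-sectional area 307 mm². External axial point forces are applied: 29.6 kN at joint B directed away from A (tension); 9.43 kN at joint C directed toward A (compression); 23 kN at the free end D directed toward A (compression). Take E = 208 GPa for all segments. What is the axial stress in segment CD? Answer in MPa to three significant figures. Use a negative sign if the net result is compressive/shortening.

Internal axial forces (sectioning from the free end, tension +): N_CD = -23 kN, N_BC = -32.43 kN, N_AB = -2.83 kN.
σ_CD = N_CD/A_CD = -23000/307 = -74.92 MPa.

-74.9 MPa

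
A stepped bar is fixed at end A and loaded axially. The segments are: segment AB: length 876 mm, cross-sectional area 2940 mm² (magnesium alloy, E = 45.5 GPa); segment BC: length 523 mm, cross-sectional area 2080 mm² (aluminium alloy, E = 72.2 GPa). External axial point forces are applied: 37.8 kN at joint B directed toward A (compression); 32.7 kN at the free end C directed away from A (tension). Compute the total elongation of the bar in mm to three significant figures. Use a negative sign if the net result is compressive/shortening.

0.0805 mm

Internal axial forces (sectioning from the free end, tension +): N_BC = 32.7 kN, N_AB = -5.1 kN.
δ_AB = -5100·876/(2940·45500) = -0.0334 mm
δ_BC = 32700·523/(2080·72200) = 0.1139 mm
δ = Σδ_i = 0.08048 mm.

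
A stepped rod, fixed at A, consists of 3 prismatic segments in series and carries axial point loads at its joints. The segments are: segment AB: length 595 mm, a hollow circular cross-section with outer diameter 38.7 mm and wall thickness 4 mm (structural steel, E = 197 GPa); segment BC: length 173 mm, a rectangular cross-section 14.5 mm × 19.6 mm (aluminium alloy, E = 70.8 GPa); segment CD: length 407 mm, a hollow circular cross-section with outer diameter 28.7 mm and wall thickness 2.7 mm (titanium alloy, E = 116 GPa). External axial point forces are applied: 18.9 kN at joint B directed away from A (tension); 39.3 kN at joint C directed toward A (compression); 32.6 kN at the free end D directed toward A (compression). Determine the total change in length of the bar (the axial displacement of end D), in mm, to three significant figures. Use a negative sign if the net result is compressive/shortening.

Internal axial forces (sectioning from the free end, tension +): N_CD = -32.6 kN, N_BC = -71.9 kN, N_AB = -53 kN.
A_AB = 436.1 mm².
A_BC = 284.2 mm².
A_CD = 220.5 mm².
δ_AB = -53000·595/(436.1·197000) = -0.3671 mm
δ_BC = -71900·173/(284.2·70800) = -0.6182 mm
δ_CD = -32600·407/(220.5·116000) = -0.5186 mm
δ = Σδ_i = -1.504 mm.

-1.50 mm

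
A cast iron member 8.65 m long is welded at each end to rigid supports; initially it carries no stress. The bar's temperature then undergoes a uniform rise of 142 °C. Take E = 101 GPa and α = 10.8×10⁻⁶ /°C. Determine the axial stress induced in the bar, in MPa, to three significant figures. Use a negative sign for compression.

Free thermal expansion αLΔT = 10.8e-6 · 8650 · 142 = 13.27 mm.
The walls impose strain ε = −(13.27)/8650 = -1.5336e-03; σ = Eε = 101000 · -1.5336e-03 = -154.9 MPa.

-155 MPa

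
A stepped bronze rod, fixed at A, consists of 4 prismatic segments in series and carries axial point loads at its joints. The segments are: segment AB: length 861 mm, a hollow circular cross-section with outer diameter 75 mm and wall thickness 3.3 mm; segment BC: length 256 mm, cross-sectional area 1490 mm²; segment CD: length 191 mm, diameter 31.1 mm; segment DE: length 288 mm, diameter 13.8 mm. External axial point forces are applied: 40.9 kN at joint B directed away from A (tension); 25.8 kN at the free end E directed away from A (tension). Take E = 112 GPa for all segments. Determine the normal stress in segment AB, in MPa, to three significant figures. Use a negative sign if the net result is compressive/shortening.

89.7 MPa

Internal axial forces (sectioning from the free end, tension +): N_DE = 25.8 kN, N_CD = 25.8 kN, N_BC = 25.8 kN, N_AB = 66.7 kN.
A_AB = 743.3 mm².
σ_AB = N_AB/A_AB = 66700/743.3 = 89.73 MPa.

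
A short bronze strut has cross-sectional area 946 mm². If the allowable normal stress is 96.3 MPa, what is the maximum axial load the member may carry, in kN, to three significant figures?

P_max = σ_allow · A = 96.3 · 946 = 91100 N = 91.1 kN.

91.1 kN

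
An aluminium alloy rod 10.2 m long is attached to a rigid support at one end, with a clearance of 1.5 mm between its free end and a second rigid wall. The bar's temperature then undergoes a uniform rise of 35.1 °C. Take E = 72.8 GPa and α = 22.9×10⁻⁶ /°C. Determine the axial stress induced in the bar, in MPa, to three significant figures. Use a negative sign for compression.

-47.8 MPa

Free thermal expansion αLΔT = 22.9e-6 · 10200 · 35.1 = 8.199 mm.
The walls engage after the gap closes; constrained expansion = 8.199 − 1.5 = 6.699 mm.
The walls impose strain ε = −(6.699)/10200 = -6.5673e-04; σ = Eε = 72800 · -6.5673e-04 = -47.81 MPa.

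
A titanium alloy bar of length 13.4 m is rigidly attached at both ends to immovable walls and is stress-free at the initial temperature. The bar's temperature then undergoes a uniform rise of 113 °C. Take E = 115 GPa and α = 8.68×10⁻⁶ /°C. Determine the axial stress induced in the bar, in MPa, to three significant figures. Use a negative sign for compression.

-113 MPa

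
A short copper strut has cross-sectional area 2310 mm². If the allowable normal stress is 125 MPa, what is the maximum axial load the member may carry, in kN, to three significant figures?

289 kN

P_max = σ_allow · A = 125 · 2310 = 288800 N = 288.8 kN.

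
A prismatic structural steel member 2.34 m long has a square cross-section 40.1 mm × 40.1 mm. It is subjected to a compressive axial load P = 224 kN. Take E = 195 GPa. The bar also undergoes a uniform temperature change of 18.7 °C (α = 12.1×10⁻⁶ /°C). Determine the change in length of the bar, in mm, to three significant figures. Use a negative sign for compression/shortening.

-1.14 mm

A = 1608 mm².
δ_mech = NL/(AE) = -224000·2340/(1608·195000) = -1.672 mm.
δ_thermal = αLΔT = 12.1e-6·2340·18.7 = 0.5295 mm.
δ = δ_mech + δ_thermal = -1.142 mm.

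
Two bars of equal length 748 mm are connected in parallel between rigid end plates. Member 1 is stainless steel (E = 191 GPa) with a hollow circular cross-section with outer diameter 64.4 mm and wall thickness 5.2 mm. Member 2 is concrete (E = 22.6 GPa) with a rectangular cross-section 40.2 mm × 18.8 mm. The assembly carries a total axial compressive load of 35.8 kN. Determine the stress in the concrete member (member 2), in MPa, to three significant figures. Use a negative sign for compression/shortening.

A_1 = 967.1 mm².
A_2 = 755.8 mm².
Equal strain + equilibrium ⇒ each member carries load in proportion to AE: A₁E₁ = 184700000 N, A₂E₂ = 17080000 N, ΣAE = 201800000 N.
σ₂ = P·E₂/ΣAE = -35800·22600/201800000 = -4.009 MPa.

-4.01 MPa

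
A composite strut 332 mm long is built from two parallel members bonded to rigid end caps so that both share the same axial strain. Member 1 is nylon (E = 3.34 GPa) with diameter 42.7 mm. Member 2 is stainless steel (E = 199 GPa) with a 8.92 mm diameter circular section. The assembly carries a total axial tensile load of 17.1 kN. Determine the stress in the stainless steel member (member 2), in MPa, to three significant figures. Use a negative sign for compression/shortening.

A_1 = 1432 mm².
A_2 = 62.49 mm².
Equal strain + equilibrium ⇒ each member carries load in proportion to AE: A₁E₁ = 4783000 N, A₂E₂ = 12440000 N, ΣAE = 17220000 N.
σ₂ = P·E₂/ΣAE = 17100·199000/17220000 = 197.6 MPa.

198 MPa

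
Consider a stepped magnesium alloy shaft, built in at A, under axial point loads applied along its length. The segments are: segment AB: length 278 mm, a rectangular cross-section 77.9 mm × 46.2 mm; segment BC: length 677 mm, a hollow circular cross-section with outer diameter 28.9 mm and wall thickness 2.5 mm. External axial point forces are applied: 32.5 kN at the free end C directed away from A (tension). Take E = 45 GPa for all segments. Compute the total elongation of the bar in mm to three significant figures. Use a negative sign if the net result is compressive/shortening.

2.41 mm

Internal axial forces (sectioning from the free end, tension +): N_BC = 32.5 kN, N_AB = 32.5 kN.
A_AB = 3599 mm².
A_BC = 207.3 mm².
δ_AB = 32500·278/(3599·45000) = 0.05579 mm
δ_BC = 32500·677/(207.3·45000) = 2.358 mm
δ = Σδ_i = 2.414 mm.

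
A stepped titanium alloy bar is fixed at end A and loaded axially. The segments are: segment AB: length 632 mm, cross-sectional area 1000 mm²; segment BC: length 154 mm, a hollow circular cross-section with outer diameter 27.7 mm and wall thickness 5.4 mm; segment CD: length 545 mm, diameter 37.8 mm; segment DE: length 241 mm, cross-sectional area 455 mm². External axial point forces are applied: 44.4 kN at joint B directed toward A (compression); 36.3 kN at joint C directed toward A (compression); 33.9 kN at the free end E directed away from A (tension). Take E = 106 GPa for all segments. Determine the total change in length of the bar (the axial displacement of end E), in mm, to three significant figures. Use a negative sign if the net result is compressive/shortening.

0.0365 mm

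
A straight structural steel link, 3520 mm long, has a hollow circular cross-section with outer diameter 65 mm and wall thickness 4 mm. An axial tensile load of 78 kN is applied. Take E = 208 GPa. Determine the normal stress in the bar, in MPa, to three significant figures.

A = 766.5 mm².
σ = N/A = 78000/766.5 = 101.8 MPa.

102 MPa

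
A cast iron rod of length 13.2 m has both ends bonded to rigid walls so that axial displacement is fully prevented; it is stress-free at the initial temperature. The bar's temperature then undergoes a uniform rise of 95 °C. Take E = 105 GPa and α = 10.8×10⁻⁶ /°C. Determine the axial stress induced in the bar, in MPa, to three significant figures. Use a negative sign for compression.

Free thermal expansion αLΔT = 10.8e-6 · 13200 · 95 = 13.54 mm.
The walls impose strain ε = −(13.54)/13200 = -1.0260e-03; σ = Eε = 105000 · -1.0260e-03 = -107.7 MPa.

-108 MPa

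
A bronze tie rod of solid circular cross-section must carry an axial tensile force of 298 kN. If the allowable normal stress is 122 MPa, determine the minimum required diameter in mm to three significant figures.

Required area A ≥ P/σ_allow = 298000/122 = 2443 mm².
For a solid circular section, d ≥ √(4A/π) = 55.77 mm.

55.8 mm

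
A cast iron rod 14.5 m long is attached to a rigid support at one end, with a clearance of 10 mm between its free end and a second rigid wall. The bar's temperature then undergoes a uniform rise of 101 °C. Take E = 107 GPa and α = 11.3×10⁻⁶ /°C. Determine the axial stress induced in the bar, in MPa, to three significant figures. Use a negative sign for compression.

Free thermal expansion αLΔT = 11.3e-6 · 14500 · 101 = 16.55 mm.
The walls engage after the gap closes; constrained expansion = 16.55 − 10 = 6.549 mm.
The walls impose strain ε = −(6.549)/14500 = -4.5164e-04; σ = Eε = 107000 · -4.5164e-04 = -48.33 MPa.

-48.3 MPa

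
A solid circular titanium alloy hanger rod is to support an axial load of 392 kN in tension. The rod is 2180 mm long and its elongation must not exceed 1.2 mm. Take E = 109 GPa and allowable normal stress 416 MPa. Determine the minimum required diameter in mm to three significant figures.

Required area A ≥ P/σ_allow = 392000/416 = 942.3 mm².
For a solid circular section, d ≥ √(4A/π) = 34.64 mm.
Elongation limit: A ≥ PL/(Eδ_allow) = 392000·2180/(109000·1.2) = 6533 mm² ⇒ d ≥ 91.21 mm.
The elongation limit governs.

91.2 mm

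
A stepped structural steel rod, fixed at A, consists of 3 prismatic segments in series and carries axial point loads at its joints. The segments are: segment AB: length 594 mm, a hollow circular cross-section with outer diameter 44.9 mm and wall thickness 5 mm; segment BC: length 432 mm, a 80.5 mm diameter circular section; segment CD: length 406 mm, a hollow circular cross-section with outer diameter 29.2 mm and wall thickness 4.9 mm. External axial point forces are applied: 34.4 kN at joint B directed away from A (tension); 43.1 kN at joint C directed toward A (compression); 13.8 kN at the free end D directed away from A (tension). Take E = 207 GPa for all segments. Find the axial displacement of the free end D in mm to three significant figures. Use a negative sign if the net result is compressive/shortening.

0.0837 mm

Internal axial forces (sectioning from the free end, tension +): N_CD = 13.8 kN, N_BC = -29.3 kN, N_AB = 5.1 kN.
A_AB = 626.7 mm².
A_BC = 5090 mm².
A_CD = 374.1 mm².
δ_AB = 5100·594/(626.7·207000) = 0.02335 mm
δ_BC = -29300·432/(5090·207000) = -0.01201 mm
δ_CD = 13800·406/(374.1·207000) = 0.07236 mm
δ = Σδ_i = 0.08369 mm.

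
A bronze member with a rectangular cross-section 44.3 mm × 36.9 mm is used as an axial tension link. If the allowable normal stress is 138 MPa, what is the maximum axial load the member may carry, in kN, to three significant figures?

A = 1635 mm².
P_max = σ_allow · A = 138 · 1635 = 225600 N = 225.6 kN.

226 kN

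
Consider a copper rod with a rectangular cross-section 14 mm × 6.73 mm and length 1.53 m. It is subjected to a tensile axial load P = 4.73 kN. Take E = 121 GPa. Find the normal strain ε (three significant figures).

A = 94.22 mm².
σ = N/A = 50.2 MPa; ε = σ/E = 50.2/121000 = 4.149e-04.

4.15e-04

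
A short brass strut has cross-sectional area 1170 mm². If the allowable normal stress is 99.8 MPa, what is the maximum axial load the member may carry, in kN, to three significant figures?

117 kN

P_max = σ_allow · A = 99.8 · 1170 = 116800 N = 116.8 kN.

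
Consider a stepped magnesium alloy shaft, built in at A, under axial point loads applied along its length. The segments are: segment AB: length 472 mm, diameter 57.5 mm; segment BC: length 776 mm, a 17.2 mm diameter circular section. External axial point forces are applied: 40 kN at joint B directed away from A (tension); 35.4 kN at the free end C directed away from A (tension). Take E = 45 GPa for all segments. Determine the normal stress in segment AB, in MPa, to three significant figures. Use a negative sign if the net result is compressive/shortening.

Internal axial forces (sectioning from the free end, tension +): N_BC = 35.4 kN, N_AB = 75.4 kN.
A_AB = 2597 mm².
σ_AB = N_AB/A_AB = 75400/2597 = 29.04 MPa.

29.0 MPa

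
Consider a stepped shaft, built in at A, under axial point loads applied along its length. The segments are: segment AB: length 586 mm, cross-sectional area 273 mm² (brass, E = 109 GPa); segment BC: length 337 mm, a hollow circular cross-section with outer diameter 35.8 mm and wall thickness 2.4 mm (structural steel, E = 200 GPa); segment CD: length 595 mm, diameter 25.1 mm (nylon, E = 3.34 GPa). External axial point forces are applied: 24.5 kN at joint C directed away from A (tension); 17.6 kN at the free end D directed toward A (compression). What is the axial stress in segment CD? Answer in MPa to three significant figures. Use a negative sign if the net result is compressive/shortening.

Internal axial forces (sectioning from the free end, tension +): N_CD = -17.6 kN, N_BC = 6.9 kN, N_AB = 6.9 kN.
A_CD = 494.8 mm².
σ_CD = N_CD/A_CD = -17600/494.8 = -35.57 MPa.

-35.6 MPa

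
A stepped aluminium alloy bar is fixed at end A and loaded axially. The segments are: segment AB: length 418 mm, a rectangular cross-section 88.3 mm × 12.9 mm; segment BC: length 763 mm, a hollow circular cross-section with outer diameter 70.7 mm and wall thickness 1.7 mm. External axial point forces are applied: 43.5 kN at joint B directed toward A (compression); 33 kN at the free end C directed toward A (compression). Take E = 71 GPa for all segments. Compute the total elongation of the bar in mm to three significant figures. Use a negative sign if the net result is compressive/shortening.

Internal axial forces (sectioning from the free end, tension +): N_BC = -33 kN, N_AB = -76.5 kN.
A_AB = 1139 mm².
A_BC = 368.5 mm².
δ_AB = -76500·418/(1139·71000) = -0.3954 mm
δ_BC = -33000·763/(368.5·71000) = -0.9623 mm
δ = Σδ_i = -1.358 mm.

-1.36 mm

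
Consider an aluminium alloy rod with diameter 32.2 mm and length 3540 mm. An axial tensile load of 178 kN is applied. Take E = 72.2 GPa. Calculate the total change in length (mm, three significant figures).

10.7 mm

A = 814.3 mm².
δ_mech = NL/(AE) = 178000·3540/(814.3·72200) = 10.72 mm.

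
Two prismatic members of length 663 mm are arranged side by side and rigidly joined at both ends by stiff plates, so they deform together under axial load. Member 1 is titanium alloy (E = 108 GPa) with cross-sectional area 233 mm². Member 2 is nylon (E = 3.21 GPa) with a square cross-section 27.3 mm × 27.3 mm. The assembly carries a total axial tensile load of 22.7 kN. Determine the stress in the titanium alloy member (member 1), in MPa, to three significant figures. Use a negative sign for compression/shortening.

89.0 MPa

A_2 = 745.3 mm².
Equal strain + equilibrium ⇒ each member carries load in proportion to AE: A₁E₁ = 25160000 N, A₂E₂ = 2392000 N, ΣAE = 27560000 N.
σ₁ = P·E₁/ΣAE = 22700·108000/27560000 = 88.97 MPa.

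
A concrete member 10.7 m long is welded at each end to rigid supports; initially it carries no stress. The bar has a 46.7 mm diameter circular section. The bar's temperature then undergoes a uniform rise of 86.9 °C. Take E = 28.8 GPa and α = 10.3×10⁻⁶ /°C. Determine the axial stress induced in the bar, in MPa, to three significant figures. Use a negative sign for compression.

Free thermal expansion αLΔT = 10.3e-6 · 10700 · 86.9 = 9.577 mm.
The walls impose strain ε = −(9.577)/10700 = -8.9507e-04; σ = Eε = 28800 · -8.9507e-04 = -25.78 MPa.

-25.8 MPa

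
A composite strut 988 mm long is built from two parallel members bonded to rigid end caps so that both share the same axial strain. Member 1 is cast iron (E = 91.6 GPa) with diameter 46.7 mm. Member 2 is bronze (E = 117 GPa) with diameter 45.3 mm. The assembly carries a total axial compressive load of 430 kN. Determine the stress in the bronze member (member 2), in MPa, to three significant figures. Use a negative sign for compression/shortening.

A_1 = 1713 mm².
A_2 = 1612 mm².
Equal strain + equilibrium ⇒ each member carries load in proportion to AE: A₁E₁ = 156900000 N, A₂E₂ = 188600000 N, ΣAE = 345500000 N.
σ₂ = P·E₂/ΣAE = -430000·117000/345500000 = -145.6 MPa.

-146 MPa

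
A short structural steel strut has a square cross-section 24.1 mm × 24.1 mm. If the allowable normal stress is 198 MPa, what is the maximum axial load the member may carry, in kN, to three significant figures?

A = 580.8 mm².
P_max = σ_allow · A = 198 · 580.8 = 115000 N = 115 kN.

115 kN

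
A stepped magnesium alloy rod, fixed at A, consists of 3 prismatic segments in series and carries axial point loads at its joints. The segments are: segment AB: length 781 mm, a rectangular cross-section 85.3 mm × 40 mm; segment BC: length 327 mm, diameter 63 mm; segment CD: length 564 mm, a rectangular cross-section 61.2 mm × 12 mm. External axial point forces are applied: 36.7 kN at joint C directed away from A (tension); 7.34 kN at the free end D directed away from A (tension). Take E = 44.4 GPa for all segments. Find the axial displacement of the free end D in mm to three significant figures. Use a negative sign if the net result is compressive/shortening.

Internal axial forces (sectioning from the free end, tension +): N_CD = 7.34 kN, N_BC = 44.04 kN, N_AB = 44.04 kN.
A_AB = 3412 mm².
A_BC = 3117 mm².
A_CD = 734.4 mm².
δ_AB = 44040·781/(3412·44400) = 0.227 mm
δ_BC = 44040·327/(3117·44400) = 0.104 mm
δ_CD = 7340·564/(734.4·44400) = 0.127 mm
δ = Σδ_i = 0.458 mm.

0.458 mm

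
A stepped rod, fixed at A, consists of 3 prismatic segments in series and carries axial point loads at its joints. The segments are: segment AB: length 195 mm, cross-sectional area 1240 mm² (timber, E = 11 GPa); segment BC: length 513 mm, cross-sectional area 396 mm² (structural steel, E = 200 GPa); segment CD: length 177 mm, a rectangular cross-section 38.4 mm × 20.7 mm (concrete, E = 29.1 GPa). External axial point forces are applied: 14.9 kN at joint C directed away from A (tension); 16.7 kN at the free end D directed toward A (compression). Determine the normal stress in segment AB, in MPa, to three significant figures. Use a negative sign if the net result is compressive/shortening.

-1.45 MPa

Internal axial forces (sectioning from the free end, tension +): N_CD = -16.7 kN, N_BC = -1.8 kN, N_AB = -1.8 kN.
σ_AB = N_AB/A_AB = -1800/1240 = -1.452 MPa.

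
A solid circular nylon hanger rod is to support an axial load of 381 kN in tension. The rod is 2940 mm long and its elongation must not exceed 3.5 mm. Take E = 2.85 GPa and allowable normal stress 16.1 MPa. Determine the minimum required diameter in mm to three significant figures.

Required area A ≥ P/σ_allow = 381000/16.1 = 23660 mm².
For a solid circular section, d ≥ √(4A/π) = 173.6 mm.
Elongation limit: A ≥ PL/(Eδ_allow) = 381000·2940/(2850·3.5) = 112300 mm² ⇒ d ≥ 378.1 mm.
The elongation limit governs.

378 mm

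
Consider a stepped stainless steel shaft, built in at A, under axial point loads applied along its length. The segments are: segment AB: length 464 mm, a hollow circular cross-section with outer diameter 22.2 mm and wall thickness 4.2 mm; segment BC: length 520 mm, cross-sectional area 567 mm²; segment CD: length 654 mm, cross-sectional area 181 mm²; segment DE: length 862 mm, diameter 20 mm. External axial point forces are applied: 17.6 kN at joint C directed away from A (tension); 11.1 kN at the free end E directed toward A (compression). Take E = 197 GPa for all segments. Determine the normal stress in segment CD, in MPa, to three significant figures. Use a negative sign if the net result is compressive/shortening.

-61.3 MPa

Internal axial forces (sectioning from the free end, tension +): N_DE = -11.1 kN, N_CD = -11.1 kN, N_BC = 6.5 kN, N_AB = 6.5 kN.
σ_CD = N_CD/A_CD = -11100/181 = -61.33 MPa.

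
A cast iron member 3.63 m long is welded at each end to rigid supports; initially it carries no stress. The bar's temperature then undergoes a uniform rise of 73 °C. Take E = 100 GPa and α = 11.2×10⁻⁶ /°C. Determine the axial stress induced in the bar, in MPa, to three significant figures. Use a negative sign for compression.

Free thermal expansion αLΔT = 11.2e-6 · 3630 · 73 = 2.968 mm.
The walls impose strain ε = −(2.968)/3630 = -8.1760e-04; σ = Eε = 100000 · -8.1760e-04 = -81.76 MPa.

-81.8 MPa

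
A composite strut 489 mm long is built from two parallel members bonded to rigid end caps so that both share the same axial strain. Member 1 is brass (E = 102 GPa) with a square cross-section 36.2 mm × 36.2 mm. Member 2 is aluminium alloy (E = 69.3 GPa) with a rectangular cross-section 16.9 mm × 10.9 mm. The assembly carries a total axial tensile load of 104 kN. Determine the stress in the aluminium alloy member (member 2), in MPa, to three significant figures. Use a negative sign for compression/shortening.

A_1 = 1310 mm².
A_2 = 184.2 mm².
Equal strain + equilibrium ⇒ each member carries load in proportion to AE: A₁E₁ = 133700000 N, A₂E₂ = 12770000 N, ΣAE = 146400000 N.
σ₂ = P·E₂/ΣAE = 104000·69300/146400000 = 49.22 MPa.

49.2 MPa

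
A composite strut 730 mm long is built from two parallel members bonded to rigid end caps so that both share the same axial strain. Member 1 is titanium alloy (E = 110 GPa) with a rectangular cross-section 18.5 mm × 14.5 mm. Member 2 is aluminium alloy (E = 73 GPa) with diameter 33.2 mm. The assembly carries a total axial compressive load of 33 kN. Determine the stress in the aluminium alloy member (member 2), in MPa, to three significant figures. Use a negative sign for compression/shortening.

-26.0 MPa

A_1 = 268.2 mm².
A_2 = 865.7 mm².
Equal strain + equilibrium ⇒ each member carries load in proportion to AE: A₁E₁ = 29510000 N, A₂E₂ = 63200000 N, ΣAE = 92700000 N.
σ₂ = P·E₂/ΣAE = -33000·73000/92700000 = -25.99 MPa.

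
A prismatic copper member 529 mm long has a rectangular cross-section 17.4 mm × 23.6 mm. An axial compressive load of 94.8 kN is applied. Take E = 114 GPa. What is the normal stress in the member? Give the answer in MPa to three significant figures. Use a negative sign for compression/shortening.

A = 410.6 mm².
σ = N/A = -94800/410.6 = -230.9 MPa.

-231 MPa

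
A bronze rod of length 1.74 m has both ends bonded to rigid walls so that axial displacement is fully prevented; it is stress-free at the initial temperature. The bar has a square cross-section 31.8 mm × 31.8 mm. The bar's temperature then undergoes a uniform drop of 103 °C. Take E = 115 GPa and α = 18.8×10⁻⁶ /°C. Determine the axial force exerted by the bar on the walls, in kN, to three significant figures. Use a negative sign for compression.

225 kN

Free thermal expansion αLΔT = 18.8e-6 · 1740 · -103 = -3.369 mm.
The walls impose strain ε = −(-3.369)/1740 = 1.9364e-03; σ = Eε = 115000 · 1.9364e-03 = 222.7 MPa.
Wall reaction R = σ·A = 222.7·1011 = 225200 N = 225.2 kN.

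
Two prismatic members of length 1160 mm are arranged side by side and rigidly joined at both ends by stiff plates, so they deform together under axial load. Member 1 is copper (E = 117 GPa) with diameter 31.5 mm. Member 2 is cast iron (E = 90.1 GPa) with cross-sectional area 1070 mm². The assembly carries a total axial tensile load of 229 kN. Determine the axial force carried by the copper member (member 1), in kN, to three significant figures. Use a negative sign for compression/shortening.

111 kN

A_1 = 779.3 mm².
Equal strain + equilibrium ⇒ each member carries load in proportion to AE: A₁E₁ = 91180000 N, A₂E₂ = 96410000 N, ΣAE = 187600000 N.
F₁ = P·A₁E₁/ΣAE = 229000·91180000/187600000 = 111300 N.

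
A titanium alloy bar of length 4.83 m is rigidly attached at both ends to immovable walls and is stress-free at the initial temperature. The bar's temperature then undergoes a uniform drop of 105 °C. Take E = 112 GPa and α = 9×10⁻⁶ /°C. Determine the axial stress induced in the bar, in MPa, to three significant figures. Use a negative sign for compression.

106 MPa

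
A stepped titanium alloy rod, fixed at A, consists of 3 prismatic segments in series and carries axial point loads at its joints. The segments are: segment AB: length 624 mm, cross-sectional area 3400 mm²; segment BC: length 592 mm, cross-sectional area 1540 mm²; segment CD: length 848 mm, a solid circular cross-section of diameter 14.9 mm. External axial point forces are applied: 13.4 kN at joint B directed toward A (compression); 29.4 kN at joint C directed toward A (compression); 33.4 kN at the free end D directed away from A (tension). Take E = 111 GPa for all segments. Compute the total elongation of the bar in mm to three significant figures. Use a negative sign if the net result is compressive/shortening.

1.46 mm

Internal axial forces (sectioning from the free end, tension +): N_CD = 33.4 kN, N_BC = 4 kN, N_AB = -9.4 kN.
A_CD = 174.4 mm².
δ_AB = -9400·624/(3400·111000) = -0.01554 mm
δ_BC = 4000·592/(1540·111000) = 0.01385 mm
δ_CD = 33400·848/(174.4·111000) = 1.463 mm
δ = Σδ_i = 1.462 mm.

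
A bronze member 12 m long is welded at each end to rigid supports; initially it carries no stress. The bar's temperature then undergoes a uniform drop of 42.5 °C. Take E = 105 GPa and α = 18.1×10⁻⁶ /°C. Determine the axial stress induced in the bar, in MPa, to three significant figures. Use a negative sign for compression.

80.8 MPa

Free thermal expansion αLΔT = 18.1e-6 · 12000 · -42.5 = -9.231 mm.
The walls impose strain ε = −(-9.231)/12000 = 7.6925e-04; σ = Eε = 105000 · 7.6925e-04 = 80.77 MPa.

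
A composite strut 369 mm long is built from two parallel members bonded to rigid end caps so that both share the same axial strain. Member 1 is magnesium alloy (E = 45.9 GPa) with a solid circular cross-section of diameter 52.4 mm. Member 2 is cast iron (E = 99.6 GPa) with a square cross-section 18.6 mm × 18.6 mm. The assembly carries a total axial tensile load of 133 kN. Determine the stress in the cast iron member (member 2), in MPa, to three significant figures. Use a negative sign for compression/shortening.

A_1 = 2157 mm².
A_2 = 346 mm².
Equal strain + equilibrium ⇒ each member carries load in proportion to AE: A₁E₁ = 98980000 N, A₂E₂ = 34460000 N, ΣAE = 133400000 N.
σ₂ = P·E₂/ΣAE = 133000·99600/133400000 = 99.27 MPa.

99.3 MPa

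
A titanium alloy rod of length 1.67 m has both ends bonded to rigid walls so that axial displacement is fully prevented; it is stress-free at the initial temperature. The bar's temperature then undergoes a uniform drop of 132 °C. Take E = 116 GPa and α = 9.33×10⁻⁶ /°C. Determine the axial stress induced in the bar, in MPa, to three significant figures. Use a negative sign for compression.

143 MPa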